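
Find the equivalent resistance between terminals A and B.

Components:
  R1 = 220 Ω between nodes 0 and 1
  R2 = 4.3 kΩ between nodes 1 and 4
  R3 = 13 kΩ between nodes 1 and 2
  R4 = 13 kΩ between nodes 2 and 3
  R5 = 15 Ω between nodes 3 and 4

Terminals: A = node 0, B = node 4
Reduce the network between node 0 (A) and node 4 (B) by series/parallel combination:
  Rs1 = R3 + R4 (series, joined only at node 2) = 13000 + 13000 = 26000 Ω
  Rs2 = R5 + Rs1 (series, joined only at node 3) = 15 + 26000 = 26020 Ω
  Rp1 = R2 ‖ Rs2 (parallel, both between nodes 1 and 4) = 1/(1/4300 + 1/26020) = 3690 Ω
  Rs3 = R1 + Rp1 (series, joined only at node 1) = 220 + 3690 = 3910 Ω
R_eq = 3.91 kΩ

Final answer: 3.91 kΩ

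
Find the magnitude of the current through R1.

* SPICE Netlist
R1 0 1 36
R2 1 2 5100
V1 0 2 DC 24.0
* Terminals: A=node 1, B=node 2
Nodal analysis, taking node 2 as the 0 V reference.
Source V1 fixes V_0 = 24 V.
KCL at each unknown node (sum of currents leaving = 0; resistances in Ω):
  Node 1: (V_1 - 24)/36 + (V_1 - 0)/5100 = 0
Collecting terms: 0.02797 × V_1 = 0.6667  =>  V_1 = 23.83 V
I_R1 = (V_0 - V_1)/R1 = (24 - 23.83)/36 = 0.004673 A
|I_R1| = 0.004673 A

Final answer: |I_R1| = 0.004673 A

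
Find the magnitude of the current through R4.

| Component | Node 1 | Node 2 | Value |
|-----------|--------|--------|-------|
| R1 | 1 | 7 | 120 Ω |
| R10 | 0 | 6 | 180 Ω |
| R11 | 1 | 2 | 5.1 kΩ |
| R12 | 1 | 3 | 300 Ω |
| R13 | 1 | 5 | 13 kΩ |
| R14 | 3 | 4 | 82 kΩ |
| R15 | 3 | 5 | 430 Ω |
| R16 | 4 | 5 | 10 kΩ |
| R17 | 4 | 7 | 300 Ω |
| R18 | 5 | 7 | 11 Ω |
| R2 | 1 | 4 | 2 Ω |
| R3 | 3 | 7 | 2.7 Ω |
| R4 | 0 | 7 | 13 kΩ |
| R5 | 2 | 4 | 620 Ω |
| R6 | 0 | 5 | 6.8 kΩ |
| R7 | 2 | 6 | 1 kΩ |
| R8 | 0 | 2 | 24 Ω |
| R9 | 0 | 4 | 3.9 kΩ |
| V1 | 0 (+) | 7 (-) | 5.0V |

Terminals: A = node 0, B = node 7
Nodal analysis, taking node 7 as the 0 V reference.
Source V1 fixes V_0 = 5 V.
KCL at each unknown node (sum of currents leaving = 0; resistances in Ω):
  Node 1: (V_1 - 0)/120 + (V_1 - V_4)/2 + (V_1 - V_2)/5100 + (V_1 - V_3)/300 + (V_1 - V_5)/13000 = 0
  Node 2: (V_2 - V_4)/620 + (V_2 - V_6)/1000 + (V_2 - 5)/24 + (V_2 - V_1)/5100 = 0
  Node 3: (V_3 - 0)/2.7 + (V_3 - V_1)/300 + (V_3 - V_4)/82000 + (V_3 - V_5)/430 = 0
  Node 4: (V_4 - V_1)/2 + (V_4 - V_2)/620 + (V_4 - 5)/3900 + (V_4 - V_3)/82000 + (V_4 - V_5)/10000 + (V_4 - 0)/300 = 0
  Node 5: (V_5 - 5)/6800 + (V_5 - V_1)/13000 + (V_5 - V_3)/430 + (V_5 - V_4)/10000 + (V_5 - 0)/11 = 0
  Node 6: (V_6 - V_2)/1000 + (V_6 - 5)/180 = 0
Collecting terms (coefficients in siemens):
  0.5119·V_1 - 0.0001961·V_2 - 0.003333·V_3 - 0.5·V_4 - 0.00007692·V_5 = 0
  0.04448·V_2 - 0.0001961·V_1 - 0.001613·V_4 - 0.001·V_6 = 0.2083
  0.376·V_3 - 0.003333·V_1 - 0.0000122·V_4 - 0.002326·V_5 = 0
  0.5053·V_4 - 0.5·V_1 - 0.001613·V_2 - 0.0000122·V_3 - 0.0001·V_5 = 0.001282
  0.09356·V_5 - 0.00007692·V_1 - 0.002326·V_3 - 0.0001·V_4 = 0.0007353
  0.006556·V_6 - 0.001·V_2 = 0.02778
Solving these 6 simultaneous equations (Gaussian elimination) gives:
  V_1 = 0.5771 V, V_2 = 4.82 V, V_3 = 0.005191 V, V_4 = 0.5889 V
  V_5 = 0.009092 V, V_6 = 4.973 V
I_R4 = (V_0 - V_7)/R4 = (5 - 0)/13000 = 0.0003846 A
|I_R4| = 0.0003846 A

Final answer: |I_R4| = 0.0003846 A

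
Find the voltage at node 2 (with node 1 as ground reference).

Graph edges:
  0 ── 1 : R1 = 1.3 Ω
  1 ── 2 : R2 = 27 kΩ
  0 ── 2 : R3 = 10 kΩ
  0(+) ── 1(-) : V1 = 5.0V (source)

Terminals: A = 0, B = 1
Nodal analysis, taking node 1 as the 0 V reference.
Source V1 fixes V_0 = 5 V.
KCL at each unknown node (sum of currents leaving = 0; resistances in Ω):
  Node 2: (V_2 - 0)/27000 + (V_2 - 5)/10000 = 0
Collecting terms: 0.000137 × V_2 = 0.0005  =>  V_2 = 3.649 V
The requested potential is V_2 = 3.649 V.

Final answer: V_2 = 3.649 V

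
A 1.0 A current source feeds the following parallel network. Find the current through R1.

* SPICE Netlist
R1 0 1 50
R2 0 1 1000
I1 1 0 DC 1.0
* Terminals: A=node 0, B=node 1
All resistors sit directly between nodes 0 and 1, so they are in parallel and share one voltage V; the full source current 1 A splits among them.
1/R_par = 1/50 + 1/1000 = 0.021 S  =>  R_par = 47.62 Ω
V = I × R_par = 1 × 47.62 = 47.62 V
I_R1 = V/R1 = 47.62/50 = 0.9524 A

Final answer: 0.9524 A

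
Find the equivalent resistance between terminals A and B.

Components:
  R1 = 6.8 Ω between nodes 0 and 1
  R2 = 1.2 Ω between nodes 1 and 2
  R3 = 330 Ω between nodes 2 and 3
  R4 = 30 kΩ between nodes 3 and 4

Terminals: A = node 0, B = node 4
Reduce the network between node 0 (A) and node 4 (B) by series/parallel combination:
  Rs1 = R1 + R2 (series, joined only at node 1) = 6.8 + 1.2 = 8 Ω
  Rs2 = R3 + Rs1 (series, joined only at node 2) = 330 + 8 = 338 Ω
  Rs3 = R4 + Rs2 (series, joined only at node 3) = 30000 + 338 = 30340 Ω
R_eq = 30.34 kΩ

Final answer: 30.34 kΩ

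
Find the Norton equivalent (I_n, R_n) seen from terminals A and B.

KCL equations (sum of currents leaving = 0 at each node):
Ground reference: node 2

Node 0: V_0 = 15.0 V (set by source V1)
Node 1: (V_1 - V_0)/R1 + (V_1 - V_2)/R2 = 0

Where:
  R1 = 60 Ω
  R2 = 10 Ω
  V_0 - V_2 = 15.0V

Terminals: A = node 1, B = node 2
Find the Thévenin equivalent first; then I_n = V_th/R_th and R_n = R_th.
Step 1 — V_th is the open-circuit voltage V_A - V_B (nothing connected across the terminals).
Nodal analysis, taking node 2 as the 0 V reference.
Source V1 fixes V_0 = 15 V.
KCL at each unknown node (sum of currents leaving = 0; resistances in Ω):
  Node 1: (V_1 - 15)/60 + (V_1 - 0)/10 = 0
Collecting terms: 0.1167 × V_1 = 0.25  =>  V_1 = 2.143 V
V_th = V_1 - V_2 = 2.143 - 0 = 2.143 V
Step 2 — R_th: zero the source — replace V1 by a short circuit (node 2 merges into node 0) — and find the resistance seen between A (node 1) and B (node 0).
Reduce the network between node 1 (A) and node 0 (B) by series/parallel combination:
  Rp1 = R1 ‖ R2 (parallel, both between nodes 0 and 1) = 1/(1/60 + 1/10) = 8.571 Ω
R_th = 8.571 Ω
I_n = V_th/R_th = 2.143/8.571 = 0.25 A, and R_n = R_th = 8.571 Ω

Final answer: I_n = 0.25 A, R_n = 8.571 Ω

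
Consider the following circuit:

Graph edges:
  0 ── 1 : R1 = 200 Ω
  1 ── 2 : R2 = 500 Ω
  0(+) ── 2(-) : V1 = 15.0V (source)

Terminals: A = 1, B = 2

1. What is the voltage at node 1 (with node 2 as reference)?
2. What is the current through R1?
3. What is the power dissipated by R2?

Nodal analysis, taking node 2 as the 0 V reference.
Source V1 fixes V_0 = 15 V.
KCL at each unknown node (sum of currents leaving = 0; resistances in Ω):
  Node 1: (V_1 - 15)/200 + (V_1 - 0)/500 = 0
Collecting terms: 0.007 × V_1 = 0.075  =>  V_1 = 10.71 V
Part 1:
  Read off the nodal solution: V_1 = 10.71 V
Part 2:
  I_R1 = (V_0 - V_1)/R1 = (15 - 10.71)/200 = 0.02143 A
  Magnitude: I_R1 = 0.02143 A
Part 3:
  I_R2 = (V_1 - V_2)/R2 = (10.71 - 0)/500 = 0.02143 A
  P_R2 = I_R2² × R2 = (0.02143)² × 500 = 0.2296 W

Final answers:
1. V_1 = 10.71 V
2. I_R1 = 0.02143 A
3. P_R2 = 0.2296 W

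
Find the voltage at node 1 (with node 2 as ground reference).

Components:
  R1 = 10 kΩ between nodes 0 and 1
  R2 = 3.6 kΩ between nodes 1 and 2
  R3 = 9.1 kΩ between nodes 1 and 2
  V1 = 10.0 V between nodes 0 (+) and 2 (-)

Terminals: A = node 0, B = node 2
Nodal analysis, taking node 2 as the 0 V reference.
Source V1 fixes V_0 = 10 V.
KCL at each unknown node (sum of currents leaving = 0; resistances in Ω):
  Node 1: (V_1 - 10)/10000 + (V_1 - 0)/3600 + (V_1 - 0)/9100 = 0
Collecting terms: 0.0004877 × V_1 = 0.001  =>  V_1 = 2.051 V
The requested potential is V_1 = 2.051 V.

Final answer: V_1 = 2.051 V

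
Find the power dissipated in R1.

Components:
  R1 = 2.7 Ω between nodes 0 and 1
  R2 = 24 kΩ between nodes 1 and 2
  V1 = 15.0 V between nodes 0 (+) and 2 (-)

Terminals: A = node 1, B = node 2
Nodal analysis, taking node 2 as the 0 V reference.
Source V1 fixes V_0 = 15 V.
KCL at each unknown node (sum of currents leaving = 0; resistances in Ω):
  Node 1: (V_1 - 15)/2.7 + (V_1 - 0)/24000 = 0
Collecting terms: 0.3704 × V_1 = 5.556  =>  V_1 = 15 V
I_R1 = (V_0 - V_1)/R1 = (15 - 15)/2.7 = 0.0006249 A
P_R1 = I_R1² × R1 = (0.0006249)² × 2.7 = 0.000001054 W

Final answer: 1.054e-06 W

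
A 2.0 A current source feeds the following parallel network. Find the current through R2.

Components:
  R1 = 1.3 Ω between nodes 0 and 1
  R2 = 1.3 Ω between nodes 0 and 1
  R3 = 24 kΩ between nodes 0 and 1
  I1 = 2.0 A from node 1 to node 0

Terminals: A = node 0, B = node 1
All resistors sit directly between nodes 0 and 1, so they are in parallel and share one voltage V; the full source current 2 A splits among them.
1/R_par = 1/1.3 + 1/1.3 + 1/24000 = 1.539 S  =>  R_par = 0.65 Ω
V = I × R_par = 2 × 0.65 = 1.3 V
I_R2 = V/R2 = 1.3/1.3 = 1 A

Final answer: 1 A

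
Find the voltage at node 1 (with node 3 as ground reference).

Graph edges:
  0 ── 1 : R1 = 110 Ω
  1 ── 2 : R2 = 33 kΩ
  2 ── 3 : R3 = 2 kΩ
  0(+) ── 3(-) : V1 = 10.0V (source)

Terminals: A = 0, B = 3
Nodal analysis, taking node 3 as the 0 V reference.
Source V1 fixes V_0 = 10 V.
KCL at each unknown node (sum of currents leaving = 0; resistances in Ω):
  Node 1: (V_1 - 10)/110 + (V_1 - V_2)/33000 = 0
  Node 2: (V_2 - V_1)/33000 + (V_2 - 0)/2000 = 0
Collecting terms (coefficients in siemens):
  0.009121·V_1 - 0.0000303·V_2 = 0.09091
  0.0005303·V_2 - 0.0000303·V_1 = 0
Determinant D = (0.009121)(0.0005303) - (-0.0000303)(-0.0000303) = 0.000004836
V_1 = [(0.09091)(0.0005303) - (-0.0000303)(0)]/D = 9.969 V
V_2 = [(0.009121)(0) - (0.09091)(-0.0000303)]/D = 0.5696 V
The requested potential is V_1 = 9.969 V.

Final answer: V_1 = 9.969 V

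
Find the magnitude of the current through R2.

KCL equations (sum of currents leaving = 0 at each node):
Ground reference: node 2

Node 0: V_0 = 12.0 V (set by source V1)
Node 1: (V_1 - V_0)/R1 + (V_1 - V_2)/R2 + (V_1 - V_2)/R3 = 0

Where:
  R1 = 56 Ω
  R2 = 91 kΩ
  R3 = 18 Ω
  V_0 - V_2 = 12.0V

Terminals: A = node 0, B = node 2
Nodal analysis, taking node 2 as the 0 V reference.
Source V1 fixes V_0 = 12 V.
KCL at each unknown node (sum of currents leaving = 0; resistances in Ω):
  Node 1: (V_1 - 12)/56 + (V_1 - 0)/91000 + (V_1 - 0)/18 = 0
Collecting terms: 0.07342 × V_1 = 0.2143  =>  V_1 = 2.918 V
I_R2 = (V_1 - V_2)/R2 = (2.918 - 0)/91000 = 0.00003207 A
|I_R2| = 0.00003207 A

Final answer: |I_R2| = 3.207e-05 A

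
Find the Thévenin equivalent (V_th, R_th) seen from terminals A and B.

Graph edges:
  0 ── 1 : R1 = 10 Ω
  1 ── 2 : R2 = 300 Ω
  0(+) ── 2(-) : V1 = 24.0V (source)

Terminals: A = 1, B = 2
Step 1 — V_th is the open-circuit voltage V_A - V_B (nothing connected across the terminals).
Nodal analysis, taking node 2 as the 0 V reference.
Source V1 fixes V_0 = 24 V.
KCL at each unknown node (sum of currents leaving = 0; resistances in Ω):
  Node 1: (V_1 - 24)/10 + (V_1 - 0)/300 = 0
Collecting terms: 0.1033 × V_1 = 2.4  =>  V_1 = 23.23 V
V_th = V_1 - V_2 = 23.23 - 0 = 23.23 V
Step 2 — R_th: zero the source — replace V1 by a short circuit (node 2 merges into node 0) — and find the resistance seen between A (node 1) and B (node 0).
Reduce the network between node 1 (A) and node 0 (B) by series/parallel combination:
  Rp1 = R1 ‖ R2 (parallel, both between nodes 0 and 1) = 1/(1/10 + 1/300) = 9.677 Ω
R_th = 9.677 Ω

Final answer: V_th = 23.23 V, R_th = 9.677 Ω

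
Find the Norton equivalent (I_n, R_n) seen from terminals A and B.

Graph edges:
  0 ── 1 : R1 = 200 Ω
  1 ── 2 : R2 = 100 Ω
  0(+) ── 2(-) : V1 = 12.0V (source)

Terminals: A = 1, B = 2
Find the Thévenin equivalent first; then I_n = V_th/R_th and R_n = R_th.
Step 1 — V_th is the open-circuit voltage V_A - V_B (nothing connected across the terminals).
Nodal analysis, taking node 2 as the 0 V reference.
Source V1 fixes V_0 = 12 V.
KCL at each unknown node (sum of currents leaving = 0; resistances in Ω):
  Node 1: (V_1 - 12)/200 + (V_1 - 0)/100 = 0
Collecting terms: 0.015 × V_1 = 0.06  =>  V_1 = 4 V
V_th = V_1 - V_2 = 4 - 0 = 4 V
Step 2 — R_th: zero the source — replace V1 by a short circuit (node 2 merges into node 0) — and find the resistance seen between A (node 1) and B (node 0).
Reduce the network between node 1 (A) and node 0 (B) by series/parallel combination:
  Rp1 = R1 ‖ R2 (parallel, both between nodes 0 and 1) = 1/(1/200 + 1/100) = 66.67 Ω
R_th = 66.67 Ω
I_n = V_th/R_th = 4/66.67 = 0.06 A, and R_n = R_th = 66.67 Ω

Final answer: I_n = 0.06 A, R_n = 66.67 Ω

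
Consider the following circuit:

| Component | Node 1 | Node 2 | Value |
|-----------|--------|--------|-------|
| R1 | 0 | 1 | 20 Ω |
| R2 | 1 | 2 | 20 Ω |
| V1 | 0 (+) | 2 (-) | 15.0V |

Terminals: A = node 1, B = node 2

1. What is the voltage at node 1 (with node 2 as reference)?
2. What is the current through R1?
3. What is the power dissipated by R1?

Nodal analysis, taking node 2 as the 0 V reference.
Source V1 fixes V_0 = 15 V.
KCL at each unknown node (sum of currents leaving = 0; resistances in Ω):
  Node 1: (V_1 - 15)/20 + (V_1 - 0)/20 = 0
Collecting terms: 0.1 × V_1 = 0.75  =>  V_1 = 7.5 V
Part 1:
  Read off the nodal solution: V_1 = 7.5 V
Part 2:
  I_R1 = (V_0 - V_1)/R1 = (15 - 7.5)/20 = 0.375 A
  Magnitude: I_R1 = 0.375 A
Part 3:
  I_R1 = (V_0 - V_1)/R1 = (15 - 7.5)/20 = 0.375 A
  P_R1 = I_R1² × R1 = (0.375)² × 20 = 2.812 W

Final answers:
1. V_1 = 7.5 V
2. I_R1 = 0.375 A
3. P_R1 = 2.812 W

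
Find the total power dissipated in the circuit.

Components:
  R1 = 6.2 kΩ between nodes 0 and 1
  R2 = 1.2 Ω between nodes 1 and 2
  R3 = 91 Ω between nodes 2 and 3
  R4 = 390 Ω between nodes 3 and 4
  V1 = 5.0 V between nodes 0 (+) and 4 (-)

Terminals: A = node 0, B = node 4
Nodal analysis, taking node 4 as the 0 V reference.
Source V1 fixes V_0 = 5 V.
KCL at each unknown node (sum of currents leaving = 0; resistances in Ω):
  Node 1: (V_1 - 5)/6200 + (V_1 - V_2)/1.2 = 0
  Node 2: (V_2 - V_1)/1.2 + (V_2 - V_3)/91 = 0
  Node 3: (V_3 - V_2)/91 + (V_3 - 0)/390 = 0
Collecting terms (coefficients in siemens):
  0.8335·V_1 - 0.8333·V_2 = 0.0008065
  0.8443·V_2 - 0.8333·V_1 - 0.01099·V_3 = 0
  0.01355·V_3 - 0.01099·V_2 = 0
Solving these 3 simultaneous equations (Gaussian elimination) gives:
  V_1 = 0.3608 V, V_2 = 0.3599 V, V_3 = 0.2918 V
Power in each resistor, P = (ΔV)²/R:
  P_R1 = (5 - 0.3608)²/6200 = 0.003471 W
  P_R2 = (0.3608 - 0.3599)²/1.2 = 0.0000006719 W
  P_R3 = (0.3599 - 0.2918)²/91 = 0.00005095 W
  P_R4 = (0.2918 - 0)²/390 = 0.0002184 W
P_total = P_R1 + P_R2 + P_R3 + P_R4 = 0.003741 W

Final answer: 0.003741 W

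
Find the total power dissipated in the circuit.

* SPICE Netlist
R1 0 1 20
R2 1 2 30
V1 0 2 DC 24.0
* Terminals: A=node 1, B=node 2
Nodal analysis, taking node 2 as the 0 V reference.
Source V1 fixes V_0 = 24 V.
KCL at each unknown node (sum of currents leaving = 0; resistances in Ω):
  Node 1: (V_1 - 24)/20 + (V_1 - 0)/30 = 0
Collecting terms: 0.08333 × V_1 = 1.2  =>  V_1 = 14.4 V
Power in each resistor, P = (ΔV)²/R:
  P_R1 = (24 - 14.4)²/20 = 4.608 W
  P_R2 = (14.4 - 0)²/30 = 6.912 W
P_total = P_R1 + P_R2 = 11.52 W

Final answer: 11.52 W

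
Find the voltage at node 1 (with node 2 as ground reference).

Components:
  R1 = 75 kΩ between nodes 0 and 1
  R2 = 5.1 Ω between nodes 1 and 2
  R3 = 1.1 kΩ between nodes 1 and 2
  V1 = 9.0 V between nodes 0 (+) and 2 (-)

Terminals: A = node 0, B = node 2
Nodal analysis, taking node 2 as the 0 V reference.
Source V1 fixes V_0 = 9 V.
KCL at each unknown node (sum of currents leaving = 0; resistances in Ω):
  Node 1: (V_1 - 9)/75000 + (V_1 - 0)/5.1 + (V_1 - 0)/1100 = 0
Collecting terms: 0.197 × V_1 = 0.00012  =>  V_1 = 0.0006091 V
The requested potential is V_1 = 0.0006091 V.

Final answer: V_1 = 0.0006091 V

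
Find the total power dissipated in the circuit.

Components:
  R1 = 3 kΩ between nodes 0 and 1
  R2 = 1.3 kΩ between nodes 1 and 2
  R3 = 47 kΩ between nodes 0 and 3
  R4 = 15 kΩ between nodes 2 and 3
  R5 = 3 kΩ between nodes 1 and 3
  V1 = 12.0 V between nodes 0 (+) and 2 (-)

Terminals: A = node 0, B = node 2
Nodal analysis, taking node 2 as the 0 V reference.
Source V1 fixes V_0 = 12 V.
KCL at each unknown node (sum of currents leaving = 0; resistances in Ω):
  Node 1: (V_1 - 12)/3000 + (V_1 - 0)/1300 + (V_1 - V_3)/3000 = 0
  Node 3: (V_3 - 12)/47000 + (V_3 - 0)/15000 + (V_3 - V_1)/3000 = 0
Collecting terms (coefficients in siemens):
  0.001436·V_1 - 0.0003333·V_3 = 0.004
  0.0004213·V_3 - 0.0003333·V_1 = 0.0002553
Determinant D = (0.001436)(0.0004213) - (-0.0003333)(-0.0003333) = 0.0000004938
V_1 = [(0.004)(0.0004213) - (-0.0003333)(0.0002553)]/D = 3.585 V
V_3 = [(0.001436)(0.0002553) - (0.004)(-0.0003333)]/D = 3.443 V
Power in each resistor, P = (ΔV)²/R:
  P_R1 = (12 - 3.585)²/3000 = 0.0236 W
  P_R2 = (3.585 - 0)²/1300 = 0.009886 W
  P_R3 = (12 - 3.443)²/47000 = 0.001558 W
  P_R4 = (0 - 3.443)²/15000 = 0.0007901 W
  P_R5 = (3.585 - 3.443)²/3000 = 0.00000675 W
P_total = P_R1 + P_R2 + P_R3 + P_R4 + P_R5 = 0.03585 W

Final answer: 0.03585 W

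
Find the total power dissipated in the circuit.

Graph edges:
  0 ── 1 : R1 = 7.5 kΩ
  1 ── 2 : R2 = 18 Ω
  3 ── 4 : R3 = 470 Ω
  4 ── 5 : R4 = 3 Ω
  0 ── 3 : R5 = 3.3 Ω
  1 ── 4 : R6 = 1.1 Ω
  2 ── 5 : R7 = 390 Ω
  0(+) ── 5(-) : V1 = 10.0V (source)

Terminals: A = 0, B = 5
Nodal analysis, taking node 5 as the 0 V reference.
Source V1 fixes V_0 = 10 V.
KCL at each unknown node (sum of currents leaving = 0; resistances in Ω):
  Node 1: (V_1 - 10)/7500 + (V_1 - V_2)/18 + (V_1 - V_4)/1.1 = 0
  Node 2: (V_2 - V_1)/18 + (V_2 - 0)/390 = 0
  Node 3: (V_3 - V_4)/470 + (V_3 - 10)/3.3 = 0
  Node 4: (V_4 - V_3)/470 + (V_4 - 0)/3 + (V_4 - V_1)/1.1 = 0
Collecting terms (coefficients in siemens):
  0.9648·V_1 - 0.05556·V_2 - 0.9091·V_4 = 0.001333
  0.05812·V_2 - 0.05556·V_1 = 0
  0.3052·V_3 - 0.002128·V_4 = 3.03
  1.245·V_4 - 0.9091·V_1 - 0.002128·V_3 = 0
Solving these 4 simultaneous equations (Gaussian elimination) gives:
  V_1 = 0.06771 V, V_2 = 0.06473 V, V_3 = 9.931 V, V_4 = 0.06644 V
Power in each resistor, P = (ΔV)²/R:
  P_R1 = (10 - 0.06771)²/7500 = 0.01315 W
  P_R2 = (0.06771 - 0.06473)²/18 = 0.0000004958 W
  P_R3 = (9.931 - 0.06644)²/470 = 0.207 W
  P_R4 = (0.06644 - 0)²/3 = 0.001471 W
  P_R5 = (10 - 9.931)²/3.3 = 0.001454 W
  P_R6 = (0.06771 - 0.06644)²/1.1 = 0.000001476 W
  P_R7 = (0.06473 - 0)²/390 = 0.00001074 W
P_total = P_R1 + P_R2 + P_R3 + P_R4 + P_R5 + P_R6 + P_R7 = 0.2231 W

Final answer: 0.2231 W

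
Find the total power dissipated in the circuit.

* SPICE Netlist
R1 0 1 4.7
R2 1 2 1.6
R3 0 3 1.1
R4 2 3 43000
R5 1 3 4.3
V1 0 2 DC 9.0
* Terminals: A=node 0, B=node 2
Nodal analysis, taking node 2 as the 0 V reference.
Source V1 fixes V_0 = 9 V.
KCL at each unknown node (sum of currents leaving = 0; resistances in Ω):
  Node 1: (V_1 - 9)/4.7 + (V_1 - 0)/1.6 + (V_1 - V_3)/4.3 = 0
  Node 3: (V_3 - 9)/1.1 + (V_3 - 0)/43000 + (V_3 - V_1)/4.3 = 0
Collecting terms (coefficients in siemens):
  1.07·V_1 - 0.2326·V_3 = 1.915
  1.142·V_3 - 0.2326·V_1 = 8.182
Determinant D = (1.07)(1.142) - (-0.2326)(-0.2326) = 1.168
V_1 = [(1.915)(1.142) - (-0.2326)(8.182)]/D = 3.501 V
V_3 = [(1.07)(8.182) - (1.915)(-0.2326)]/D = 7.88 V
Power in each resistor, P = (ΔV)²/R:
  P_R1 = (9 - 3.501)²/4.7 = 6.433 W
  P_R2 = (3.501 - 0)²/1.6 = 7.661 W
  P_R3 = (9 - 7.88)²/1.1 = 1.141 W
  P_R4 = (0 - 7.88)²/43000 = 0.001444 W
  P_R5 = (3.501 - 7.88)²/4.3 = 4.459 W
P_total = P_R1 + P_R2 + P_R3 + P_R4 + P_R5 = 19.7 W

Final answer: 19.7 W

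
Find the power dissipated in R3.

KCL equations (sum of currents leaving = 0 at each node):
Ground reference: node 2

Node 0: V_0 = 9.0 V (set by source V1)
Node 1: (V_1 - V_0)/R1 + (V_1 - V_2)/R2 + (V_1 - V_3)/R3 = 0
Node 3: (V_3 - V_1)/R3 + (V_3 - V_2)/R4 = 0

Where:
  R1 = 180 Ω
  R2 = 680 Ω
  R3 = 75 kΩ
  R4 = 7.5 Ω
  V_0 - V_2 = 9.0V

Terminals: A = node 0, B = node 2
Nodal analysis, taking node 2 as the 0 V reference.
Source V1 fixes V_0 = 9 V.
KCL at each unknown node (sum of currents leaving = 0; resistances in Ω):
  Node 1: (V_1 - 9)/180 + (V_1 - 0)/680 + (V_1 - V_3)/75000 = 0
  Node 3: (V_3 - V_1)/75000 + (V_3 - 0)/7.5 = 0
Collecting terms (coefficients in siemens):
  0.007039·V_1 - 0.00001333·V_3 = 0.05
  0.1333·V_3 - 0.00001333·V_1 = 0
Determinant D = (0.007039)(0.1333) - (-0.00001333)(-0.00001333) = 0.0009387
V_1 = [(0.05)(0.1333) - (-0.00001333)(0)]/D = 7.103 V
V_3 = [(0.007039)(0) - (0.05)(-0.00001333)]/D = 0.0007102 V
I_R3 = (V_1 - V_3)/R3 = (7.103 - 0.0007102)/75000 = 0.00009469 A
P_R3 = I_R3² × R3 = (0.00009469)² × 75000 = 0.0006725 W

Final answer: 0.0006725 W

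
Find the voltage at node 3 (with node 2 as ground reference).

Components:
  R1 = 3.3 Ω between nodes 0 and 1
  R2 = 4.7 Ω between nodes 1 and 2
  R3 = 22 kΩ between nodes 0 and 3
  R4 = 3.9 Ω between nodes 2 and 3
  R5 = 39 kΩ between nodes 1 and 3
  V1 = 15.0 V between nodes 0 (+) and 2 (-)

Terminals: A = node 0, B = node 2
Nodal analysis, taking node 2 as the 0 V reference.
Source V1 fixes V_0 = 15 V.
KCL at each unknown node (sum of currents leaving = 0; resistances in Ω):
  Node 1: (V_1 - 15)/3.3 + (V_1 - 0)/4.7 + (V_1 - V_3)/39000 = 0
  Node 3: (V_3 - 15)/22000 + (V_3 - 0)/3.9 + (V_3 - V_1)/39000 = 0
Collecting terms (coefficients in siemens):
  0.5158·V_1 - 0.00002564·V_3 = 4.545
  0.2565·V_3 - 0.00002564·V_1 = 0.0006818
Determinant D = (0.5158)(0.2565) - (-0.00002564)(-0.00002564) = 0.1323
V_1 = [(4.545)(0.2565) - (-0.00002564)(0.0006818)]/D = 8.812 V
V_3 = [(0.5158)(0.0006818) - (4.545)(-0.00002564)]/D = 0.003539 V
The requested potential is V_3 = 0.003539 V.

Final answer: V_3 = 0.003539 V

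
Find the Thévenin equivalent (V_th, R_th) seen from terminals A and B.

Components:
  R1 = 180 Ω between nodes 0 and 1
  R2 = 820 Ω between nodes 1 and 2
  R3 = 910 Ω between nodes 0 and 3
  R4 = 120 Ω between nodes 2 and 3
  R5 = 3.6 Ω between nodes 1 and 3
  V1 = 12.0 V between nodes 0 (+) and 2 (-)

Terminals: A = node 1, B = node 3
Step 1 — V_th is the open-circuit voltage V_A - V_B (nothing connected across the terminals).
Nodal analysis, taking node 2 as the 0 V reference.
Source V1 fixes V_0 = 12 V.
KCL at each unknown node (sum of currents leaving = 0; resistances in Ω):
  Node 1: (V_1 - 12)/180 + (V_1 - 0)/820 + (V_1 - V_3)/3.6 = 0
  Node 3: (V_3 - 12)/910 + (V_3 - 0)/120 + (V_3 - V_1)/3.6 = 0
Collecting terms (coefficients in siemens):
  0.2846·V_1 - 0.2778·V_3 = 0.06667
  0.2872·V_3 - 0.2778·V_1 = 0.01319
Determinant D = (0.2846)(0.2872) - (-0.2778)(-0.2778) = 0.004566
V_1 = [(0.06667)(0.2872) - (-0.2778)(0.01319)]/D = 4.996 V
V_3 = [(0.2846)(0.01319) - (0.06667)(-0.2778)]/D = 4.878 V
V_th = V_1 - V_3 = 4.996 - 4.878 = 0.1182 V
Step 2 — R_th: zero the source — replace V1 by a short circuit (node 2 merges into node 0) — and find the resistance seen between A (node 1) and B (node 3).
Reduce the network between node 1 (A) and node 3 (B) by series/parallel combination:
  Rp1 = R1 ‖ R2 (parallel, both between nodes 0 and 1) = 1/(1/180 + 1/820) = 147.6 Ω
  Rp2 = R3 ‖ R4 (parallel, both between nodes 0 and 3) = 1/(1/910 + 1/120) = 106 Ω
  Rs1 = Rp1 + Rp2 (series, joined only at node 0) = 147.6 + 106 = 253.6 Ω
  Rp3 = R5 ‖ Rs1 (parallel, both between nodes 1 and 3) = 1/(1/3.6 + 1/253.6) = 3.55 Ω
R_th = 3.55 Ω

Final answer: V_th = 0.1182 V, R_th = 3.55 Ω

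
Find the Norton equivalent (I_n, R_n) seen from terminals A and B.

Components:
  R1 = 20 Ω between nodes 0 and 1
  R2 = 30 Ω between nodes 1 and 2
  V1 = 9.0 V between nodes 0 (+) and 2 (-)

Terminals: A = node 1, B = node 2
Find the Thévenin equivalent first; then I_n = V_th/R_th and R_n = R_th.
Step 1 — V_th is the open-circuit voltage V_A - V_B (nothing connected across the terminals).
Nodal analysis, taking node 2 as the 0 V reference.
Source V1 fixes V_0 = 9 V.
KCL at each unknown node (sum of currents leaving = 0; resistances in Ω):
  Node 1: (V_1 - 9)/20 + (V_1 - 0)/30 = 0
Collecting terms: 0.08333 × V_1 = 0.45  =>  V_1 = 5.4 V
V_th = V_1 - V_2 = 5.4 - 0 = 5.4 V
Step 2 — R_th: zero the source — replace V1 by a short circuit (node 2 merges into node 0) — and find the resistance seen between A (node 1) and B (node 0).
Reduce the network between node 1 (A) and node 0 (B) by series/parallel combination:
  Rp1 = R1 ‖ R2 (parallel, both between nodes 0 and 1) = 1/(1/20 + 1/30) = 12 Ω
R_th = 12 Ω
I_n = V_th/R_th = 5.4/12 = 0.45 A, and R_n = R_th = 12 Ω

Final answer: I_n = 0.45 A, R_n = 12 Ω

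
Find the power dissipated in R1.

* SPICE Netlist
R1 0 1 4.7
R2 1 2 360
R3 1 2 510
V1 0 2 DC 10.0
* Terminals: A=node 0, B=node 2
Nodal analysis, taking node 2 as the 0 V reference.
Source V1 fixes V_0 = 10 V.
KCL at each unknown node (sum of currents leaving = 0; resistances in Ω):
  Node 1: (V_1 - 10)/4.7 + (V_1 - 0)/360 + (V_1 - 0)/510 = 0
Collecting terms: 0.2175 × V_1 = 2.128  =>  V_1 = 9.782 V
I_R1 = (V_0 - V_1)/R1 = (10 - 9.782)/4.7 = 0.04635 A
P_R1 = I_R1² × R1 = (0.04635)² × 4.7 = 0.0101 W

Final answer: 0.0101 W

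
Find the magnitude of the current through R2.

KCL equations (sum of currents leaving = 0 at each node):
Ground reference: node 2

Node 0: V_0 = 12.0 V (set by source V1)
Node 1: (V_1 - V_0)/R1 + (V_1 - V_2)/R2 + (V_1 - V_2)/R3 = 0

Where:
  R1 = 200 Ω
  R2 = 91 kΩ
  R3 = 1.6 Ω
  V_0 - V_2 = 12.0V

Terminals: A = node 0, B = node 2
Nodal analysis, taking node 2 as the 0 V reference.
Source V1 fixes V_0 = 12 V.
KCL at each unknown node (sum of currents leaving = 0; resistances in Ω):
  Node 1: (V_1 - 12)/200 + (V_1 - 0)/91000 + (V_1 - 0)/1.6 = 0
Collecting terms: 0.63 × V_1 = 0.06  =>  V_1 = 0.09524 V
I_R2 = (V_1 - V_2)/R2 = (0.09524 - 0)/91000 = 0.000001047 A
|I_R2| = 0.000001047 A

Final answer: |I_R2| = 1.047e-06 A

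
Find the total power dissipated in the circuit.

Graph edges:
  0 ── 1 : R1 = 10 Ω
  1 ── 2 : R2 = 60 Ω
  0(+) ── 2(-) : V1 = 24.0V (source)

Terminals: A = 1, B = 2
Nodal analysis, taking node 2 as the 0 V reference.
Source V1 fixes V_0 = 24 V.
KCL at each unknown node (sum of currents leaving = 0; resistances in Ω):
  Node 1: (V_1 - 24)/10 + (V_1 - 0)/60 = 0
Collecting terms: 0.1167 × V_1 = 2.4  =>  V_1 = 20.57 V
Power in each resistor, P = (ΔV)²/R:
  P_R1 = (24 - 20.57)²/10 = 1.176 W
  P_R2 = (20.57 - 0)²/60 = 7.053 W
P_total = P_R1 + P_R2 = 8.229 W

Final answer: 8.229 W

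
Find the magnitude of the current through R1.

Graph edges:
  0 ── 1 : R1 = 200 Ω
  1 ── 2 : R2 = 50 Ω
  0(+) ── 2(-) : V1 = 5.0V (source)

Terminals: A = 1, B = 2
Nodal analysis, taking node 2 as the 0 V reference.
Source V1 fixes V_0 = 5 V.
KCL at each unknown node (sum of currents leaving = 0; resistances in Ω):
  Node 1: (V_1 - 5)/200 + (V_1 - 0)/50 = 0
Collecting terms: 0.025 × V_1 = 0.025  =>  V_1 = 1 V
I_R1 = (V_0 - V_1)/R1 = (5 - 1)/200 = 0.02 A
|I_R1| = 0.02 A

Final answer: |I_R1| = 0.02 A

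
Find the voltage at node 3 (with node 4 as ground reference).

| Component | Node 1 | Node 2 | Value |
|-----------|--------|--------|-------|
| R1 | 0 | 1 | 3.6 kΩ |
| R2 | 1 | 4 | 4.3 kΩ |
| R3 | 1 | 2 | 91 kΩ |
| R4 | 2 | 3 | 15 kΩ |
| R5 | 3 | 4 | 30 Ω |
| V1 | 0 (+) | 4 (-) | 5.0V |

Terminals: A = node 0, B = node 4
Nodal analysis, taking node 4 as the 0 V reference.
Source V1 fixes V_0 = 5 V.
KCL at each unknown node (sum of currents leaving = 0; resistances in Ω):
  Node 1: (V_1 - 5)/3600 + (V_1 - 0)/4300 + (V_1 - V_2)/91000 = 0
  Node 2: (V_2 - V_1)/91000 + (V_2 - V_3)/15000 = 0
  Node 3: (V_3 - V_2)/15000 + (V_3 - 0)/30 = 0
Collecting terms (coefficients in siemens):
  0.0005213·V_1 - 0.00001099·V_2 = 0.001389
  0.00007766·V_2 - 0.00001099·V_1 - 0.00006667·V_3 = 0
  0.0334·V_3 - 0.00006667·V_2 = 0
Solving these 3 simultaneous equations (Gaussian elimination) gives:
  V_1 = 2.672 V, V_2 = 0.3788 V, V_3 = 0.0007561 V
The requested potential is V_3 = 0.0007561 V.

Final answer: V_3 = 0.0007561 V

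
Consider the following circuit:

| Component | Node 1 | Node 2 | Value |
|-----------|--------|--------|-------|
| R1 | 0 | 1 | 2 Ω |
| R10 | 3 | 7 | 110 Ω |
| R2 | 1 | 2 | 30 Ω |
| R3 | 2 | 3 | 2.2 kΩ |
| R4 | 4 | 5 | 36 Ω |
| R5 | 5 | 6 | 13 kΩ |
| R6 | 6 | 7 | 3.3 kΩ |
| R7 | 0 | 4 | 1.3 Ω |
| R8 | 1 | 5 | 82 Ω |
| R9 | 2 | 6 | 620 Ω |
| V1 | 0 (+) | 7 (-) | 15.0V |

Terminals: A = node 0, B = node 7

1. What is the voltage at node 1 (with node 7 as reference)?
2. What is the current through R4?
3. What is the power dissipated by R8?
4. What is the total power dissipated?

Nodal analysis, taking node 7 as the 0 V reference.
Source V1 fixes V_0 = 15 V.
KCL at each unknown node (sum of currents leaving = 0; resistances in Ω):
  Node 1: (V_1 - 15)/2 + (V_1 - V_2)/30 + (V_1 - V_5)/82 = 0
  Node 2: (V_2 - V_1)/30 + (V_2 - V_3)/2200 + (V_2 - V_6)/620 = 0
  Node 3: (V_3 - V_2)/2200 + (V_3 - 0)/110 = 0
  Node 4: (V_4 - V_5)/36 + (V_4 - 15)/1.3 = 0
  Node 5: (V_5 - V_4)/36 + (V_5 - V_6)/13000 + (V_5 - V_1)/82 = 0
  Node 6: (V_6 - V_5)/13000 + (V_6 - 0)/3300 + (V_6 - V_2)/620 = 0
Collecting terms (coefficients in siemens):
  0.5455·V_1 - 0.03333·V_2 - 0.0122·V_5 = 7.5
  0.0354·V_2 - 0.03333·V_1 - 0.0004545·V_3 - 0.001613·V_6 = 0
  0.009545·V_3 - 0.0004545·V_2 = 0
  0.797·V_4 - 0.02778·V_5 = 11.54
  0.04005·V_5 - 0.0122·V_1 - 0.02778·V_4 - 0.00007692·V_6 = 0
  0.001993·V_6 - 0.001613·V_2 - 0.00007692·V_5 = 0
Solving these 6 simultaneous equations (Gaussian elimination) gives:
  V_1 = 14.98 V, V_2 = 14.68 V, V_3 = 0.6992 V, V_4 = 15 V
  V_5 = 14.99 V, V_6 = 12.46 V
Part 1:
  Read off the nodal solution: V_1 = 14.98 V
Part 2:
  I_R4 = (V_4 - V_5)/R4 = (15 - 14.99)/36 = 0.0002985 A
  Magnitude: I_R4 = 0.0002985 A
Part 3:
  I_R8 = (V_1 - V_5)/R8 = (14.98 - 14.99)/82 = -0.0001041 A
  P_R8 = I_R8² × R8 = (-0.0001041)² × 82 = 0.0000008881 W
Part 4:
  Power in each resistor, P = (ΔV)²/R:
    P_R1 = (15 - 14.98)²/2 = 0.0001934 W
    P_R2 = (14.98 - 14.68)²/30 = 0.002963 W
    P_R3 = (14.68 - 0.6992)²/2200 = 0.08888 W
    P_R4 = (15 - 14.99)²/36 = 0.000003207 W
    P_R5 = (14.99 - 12.46)²/13000 = 0.0004914 W
    P_R6 = (12.46 - 0)²/3300 = 0.04706 W
    P_R7 = (15 - 15)²/1.3 = 0.0000001158 W
    P_R8 = (14.98 - 14.99)²/82 = 0.0000008881 W
    P_R9 = (14.68 - 12.46)²/620 = 0.007954 W
    P_R10 = (0.6992 - 0)²/110 = 0.004444 W
  P_total = P_R1 + P_R2 + P_R3 + P_R4 + P_R5 + P_R6 + P_R7 + P_R8 + P_R9 + P_R10 = 0.152 W

Final answers:
1. V_1 = 14.98 V
2. I_R4 = 0.0002985 A
3. P_R8 = 8.881e-07 W
4. P_total = 0.152 W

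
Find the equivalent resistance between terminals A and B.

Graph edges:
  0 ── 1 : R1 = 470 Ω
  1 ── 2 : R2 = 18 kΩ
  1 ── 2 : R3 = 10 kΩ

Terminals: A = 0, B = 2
Reduce the network between node 0 (A) and node 2 (B) by series/parallel combination:
  Rp1 = R2 ‖ R3 (parallel, both between nodes 1 and 2) = 1/(1/18000 + 1/10000) = 6429 Ω
  Rs1 = R1 + Rp1 (series, joined only at node 1) = 470 + 6429 = 6899 Ω
R_eq = 6.899 kΩ

Final answer: 6.899 kΩ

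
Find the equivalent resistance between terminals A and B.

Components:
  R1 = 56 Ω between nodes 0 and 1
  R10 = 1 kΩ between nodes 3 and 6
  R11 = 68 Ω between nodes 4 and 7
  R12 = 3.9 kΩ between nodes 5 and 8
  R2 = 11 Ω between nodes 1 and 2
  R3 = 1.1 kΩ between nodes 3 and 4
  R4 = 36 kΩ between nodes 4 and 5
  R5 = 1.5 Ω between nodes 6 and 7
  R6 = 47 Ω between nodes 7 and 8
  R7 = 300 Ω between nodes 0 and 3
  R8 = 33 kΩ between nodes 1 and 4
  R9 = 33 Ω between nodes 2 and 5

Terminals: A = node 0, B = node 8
The network is not a plain series/parallel combination. Inject a 1 A test current into terminal A (node 0) and return it from terminal B (node 8); then R_eq = V_A / (1 A).
Nodal analysis, taking node 8 as the 0 V reference.
Current source I_test pushes 1 A into node 0 and draws it out of node 8.
KCL at each unknown node (sum of currents leaving = 0; resistances in Ω):
  Node 0: (V_0 - V_1)/56 + (V_0 - V_3)/300 - 1 = 0
  Node 1: (V_1 - V_0)/56 + (V_1 - V_2)/11 + (V_1 - V_4)/33000 = 0
  Node 2: (V_2 - V_1)/11 + (V_2 - V_5)/33 = 0
  Node 3: (V_3 - V_0)/300 + (V_3 - V_4)/1100 + (V_3 - V_6)/1000 = 0
  Node 4: (V_4 - V_1)/33000 + (V_4 - V_3)/1100 + (V_4 - V_5)/36000 + (V_4 - V_7)/68 = 0
  Node 5: (V_5 - V_2)/33 + (V_5 - V_4)/36000 + (V_5 - 0)/3900 = 0
  Node 6: (V_6 - V_3)/1000 + (V_6 - V_7)/1.5 = 0
  Node 7: (V_7 - V_4)/68 + (V_7 - V_6)/1.5 + (V_7 - 0)/47 = 0
Collecting terms (coefficients in siemens):
  0.02119·V_0 - 0.01786·V_1 - 0.003333·V_3 = 1
  0.1088·V_1 - 0.01786·V_0 - 0.09091·V_2 - 0.0000303·V_4 = 0
  0.1212·V_2 - 0.09091·V_1 - 0.0303·V_5 = 0
  0.005242·V_3 - 0.003333·V_0 - 0.0009091·V_4 - 0.001·V_6 = 0
  0.01567·V_4 - 0.0000303·V_1 - 0.0009091·V_3 - 0.00002778·V_5 - 0.01471·V_7 = 0
  0.03059·V_5 - 0.0303·V_2 - 0.00002778·V_4 = 0
  0.6677·V_6 - 0.001·V_3 - 0.6667·V_7 = 0
  0.7026·V_7 - 0.01471·V_4 - 0.6667·V_6 = 0
Solving these 8 simultaneous equations (Gaussian elimination) gives:
  V_0 = 702.1 V, V_1 = 690.3 V, V_2 = 688.2 V, V_3 = 465.4 V
  V_4 = 65.93 V, V_5 = 681.9 V, V_6 = 39.42 V, V_7 = 38.78 V
R_eq = V_0 / 1 A = 702.1 Ω

Final answer: 702.1 Ω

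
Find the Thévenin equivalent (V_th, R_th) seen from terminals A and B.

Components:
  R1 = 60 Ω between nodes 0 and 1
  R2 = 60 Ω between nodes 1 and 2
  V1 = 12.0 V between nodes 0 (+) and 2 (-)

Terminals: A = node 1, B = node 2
Step 1 — V_th is the open-circuit voltage V_A - V_B (nothing connected across the terminals).
Nodal analysis, taking node 2 as the 0 V reference.
Source V1 fixes V_0 = 12 V.
KCL at each unknown node (sum of currents leaving = 0; resistances in Ω):
  Node 1: (V_1 - 12)/60 + (V_1 - 0)/60 = 0
Collecting terms: 0.03333 × V_1 = 0.2  =>  V_1 = 6 V
V_th = V_1 - V_2 = 6 - 0 = 6 V
Step 2 — R_th: zero the source — replace V1 by a short circuit (node 2 merges into node 0) — and find the resistance seen between A (node 1) and B (node 0).
Reduce the network between node 1 (A) and node 0 (B) by series/parallel combination:
  Rp1 = R1 ‖ R2 (parallel, both between nodes 0 and 1) = 1/(1/60 + 1/60) = 30 Ω
R_th = 30 Ω

Final answer: V_th = 6 V, R_th = 30 Ω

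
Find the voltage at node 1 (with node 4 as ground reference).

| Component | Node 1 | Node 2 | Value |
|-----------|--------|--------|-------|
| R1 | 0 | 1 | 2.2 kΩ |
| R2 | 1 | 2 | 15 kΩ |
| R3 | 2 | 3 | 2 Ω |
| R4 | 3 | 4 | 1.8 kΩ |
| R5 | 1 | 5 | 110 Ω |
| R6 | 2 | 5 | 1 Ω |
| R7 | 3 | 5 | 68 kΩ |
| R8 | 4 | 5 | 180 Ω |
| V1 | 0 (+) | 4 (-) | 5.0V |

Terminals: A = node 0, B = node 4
Nodal analysis, taking node 4 as the 0 V reference.
Source V1 fixes V_0 = 5 V.
KCL at each unknown node (sum of currents leaving = 0; resistances in Ω):
  Node 1: (V_1 - 5)/2200 + (V_1 - V_2)/15000 + (V_1 - V_5)/110 = 0
  Node 2: (V_2 - V_1)/15000 + (V_2 - V_3)/2 + (V_2 - V_5)/1 = 0
  Node 3: (V_3 - V_2)/2 + (V_3 - 0)/1800 + (V_3 - V_5)/68000 = 0
  Node 5: (V_5 - V_1)/110 + (V_5 - V_2)/1 + (V_5 - V_3)/68000 + (V_5 - 0)/180 = 0
Collecting terms (coefficients in siemens):
  0.009612·V_1 - 0.00006667·V_2 - 0.009091·V_5 = 0.002273
  1.5·V_2 - 0.00006667·V_1 - 0.5·V_3 - 1·V_5 = 0
  0.5006·V_3 - 0.5·V_2 - 0.00001471·V_5 = 0
  1.015·V_5 - 0.009091·V_1 - 1·V_2 - 0.00001471·V_3 = 0
Solving these 4 simultaneous equations (Gaussian elimination) gives:
  V_1 = 0.5517 V, V_2 = 0.3307 V, V_3 = 0.3304 V, V_5 = 0.3309 V
The requested potential is V_1 = 0.5517 V.

Final answer: V_1 = 0.5517 V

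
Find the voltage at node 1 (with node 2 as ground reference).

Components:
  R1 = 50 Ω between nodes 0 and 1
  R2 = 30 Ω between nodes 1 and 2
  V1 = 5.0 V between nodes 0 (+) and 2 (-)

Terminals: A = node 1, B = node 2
Nodal analysis, taking node 2 as the 0 V reference.
Source V1 fixes V_0 = 5 V.
KCL at each unknown node (sum of currents leaving = 0; resistances in Ω):
  Node 1: (V_1 - 5)/50 + (V_1 - 0)/30 = 0
Collecting terms: 0.05333 × V_1 = 0.1  =>  V_1 = 1.875 V
The requested potential is V_1 = 1.875 V.

Final answer: V_1 = 1.875 V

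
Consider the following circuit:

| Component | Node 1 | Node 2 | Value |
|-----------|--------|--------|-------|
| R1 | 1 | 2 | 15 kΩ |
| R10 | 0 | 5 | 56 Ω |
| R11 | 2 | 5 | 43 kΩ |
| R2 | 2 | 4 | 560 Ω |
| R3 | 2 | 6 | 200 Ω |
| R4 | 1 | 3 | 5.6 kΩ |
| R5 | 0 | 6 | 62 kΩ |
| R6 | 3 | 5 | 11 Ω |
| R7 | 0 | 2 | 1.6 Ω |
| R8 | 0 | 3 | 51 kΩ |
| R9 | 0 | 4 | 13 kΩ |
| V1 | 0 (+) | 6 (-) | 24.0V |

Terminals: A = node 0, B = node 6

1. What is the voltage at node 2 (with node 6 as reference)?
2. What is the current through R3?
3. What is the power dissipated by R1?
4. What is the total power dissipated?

Nodal analysis, taking node 6 as the 0 V reference.
Source V1 fixes V_0 = 24 V.
KCL at each unknown node (sum of currents leaving = 0; resistances in Ω):
  Node 1: (V_1 - V_2)/15000 + (V_1 - V_3)/5600 = 0
  Node 2: (V_2 - V_1)/15000 + (V_2 - V_4)/560 + (V_2 - 0)/200 + (V_2 - 24)/1.6 + (V_2 - V_5)/43000 = 0
  Node 3: (V_3 - V_1)/5600 + (V_3 - V_5)/11 + (V_3 - 24)/51000 = 0
  Node 4: (V_4 - V_2)/560 + (V_4 - 24)/13000 = 0
  Node 5: (V_5 - V_3)/11 + (V_5 - 24)/56 + (V_5 - V_2)/43000 = 0
Collecting terms (coefficients in siemens):
  0.0002452·V_1 - 0.00006667·V_2 - 0.0001786·V_3 = 0
  0.6319·V_2 - 0.00006667·V_1 - 0.001786·V_4 - 0.00002326·V_5 = 15
  0.09111·V_3 - 0.0001786·V_1 - 0.09091·V_5 = 0.0004706
  0.001863·V_4 - 0.001786·V_2 = 0.001846
  0.1088·V_5 - 0.00002326·V_2 - 0.09091·V_3 = 0.4286
Solving these 5 simultaneous equations (Gaussian elimination) gives:
  V_1 = 23.95 V, V_2 = 23.81 V, V_3 = 24 V, V_4 = 23.82 V
  V_5 = 24 V
Part 1:
  Read off the nodal solution: V_2 = 23.81 V
Part 2:
  I_R3 = (V_2 - V_6)/R3 = (23.81 - 0)/200 = 0.119 A
  Magnitude: I_R3 = 0.119 A
Part 3:
  I_R1 = (V_1 - V_2)/R1 = (23.95 - 23.81)/15000 = 0.000009202 A
  P_R1 = I_R1² × R1 = (0.000009202)² × 15000 = 0.00000127 W
Part 4:
  Power in each resistor, P = (ΔV)²/R:
    P_R1 = (23.95 - 23.81)²/15000 = 0.00000127 W
    P_R2 = (23.81 - 23.82)²/560 = 0.0000001104 W
    P_R3 = (23.81 - 0)²/200 = 2.834 W
    P_R4 = (23.95 - 24)²/5600 = 0.0000004742 W
    P_R5 = (24 - 0)²/62000 = 0.00929 W
    P_R6 = (24 - 24)²/11 = 0.0000000009281 W
    P_R7 = (24 - 23.81)²/1.6 = 0.02267 W
    P_R8 = (24 - 24)²/51000 = 0.00000000001458 W
    P_R9 = (24 - 23.82)²/13000 = 0.000002564 W
    P_R10 = (24 - 24)²/56 = 0.00000001035 W
    P_R11 = (23.81 - 24)²/43000 = 0.0000008366 W
  P_total = P_R1 + P_R2 + P_R3 + P_R4 + P_R5 + P_R6 + P_R7 + P_R8 + P_R9 + P_R10 + P_R11 = 2.866 W

Final answers:
1. V_2 = 23.81 V
2. I_R3 = 0.119 A
3. P_R1 = 1.27e-06 W
4. P_total = 2.866 W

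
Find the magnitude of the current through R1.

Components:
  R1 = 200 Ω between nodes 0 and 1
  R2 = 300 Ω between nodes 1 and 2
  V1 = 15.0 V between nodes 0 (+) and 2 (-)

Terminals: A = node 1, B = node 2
Nodal analysis, taking node 2 as the 0 V reference.
Source V1 fixes V_0 = 15 V.
KCL at each unknown node (sum of currents leaving = 0; resistances in Ω):
  Node 1: (V_1 - 15)/200 + (V_1 - 0)/300 = 0
Collecting terms: 0.008333 × V_1 = 0.075  =>  V_1 = 9 V
I_R1 = (V_0 - V_1)/R1 = (15 - 9)/200 = 0.03 A
|I_R1| = 0.03 A

Final answer: |I_R1| = 0.03 A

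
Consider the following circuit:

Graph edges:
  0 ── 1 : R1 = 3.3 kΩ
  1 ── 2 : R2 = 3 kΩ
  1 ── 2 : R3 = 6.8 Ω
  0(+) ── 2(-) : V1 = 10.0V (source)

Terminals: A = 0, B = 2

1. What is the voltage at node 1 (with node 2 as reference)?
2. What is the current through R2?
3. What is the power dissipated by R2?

Nodal analysis, taking node 2 as the 0 V reference.
Source V1 fixes V_0 = 10 V.
KCL at each unknown node (sum of currents leaving = 0; resistances in Ω):
  Node 1: (V_1 - 10)/3300 + (V_1 - 0)/3000 + (V_1 - 0)/6.8 = 0
Collecting terms: 0.1477 × V_1 = 0.00303  =>  V_1 = 0.02052 V
Part 1:
  Read off the nodal solution: V_1 = 0.02052 V
Part 2:
  I_R2 = (V_1 - V_2)/R2 = (0.02052 - 0)/3000 = 0.000006839 A
  Magnitude: I_R2 = 0.000006839 A
Part 3:
  I_R2 = (V_1 - V_2)/R2 = (0.02052 - 0)/3000 = 0.000006839 A
  P_R2 = I_R2² × R2 = (0.000006839)² × 3000 = 0.0000001403 W

Final answers:
1. V_1 = 0.02052 V
2. I_R2 = 6.839e-06 A
3. P_R2 = 1.403e-07 W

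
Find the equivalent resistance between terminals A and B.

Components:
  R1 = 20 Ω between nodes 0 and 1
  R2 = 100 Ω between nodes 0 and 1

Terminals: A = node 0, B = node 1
Reduce the network between node 0 (A) and node 1 (B) by series/parallel combination:
  Rp1 = R1 ‖ R2 (parallel, both between nodes 0 and 1) = 1/(1/20 + 1/100) = 16.67 Ω
R_eq = 16.67 Ω

Final answer: 16.67 Ω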